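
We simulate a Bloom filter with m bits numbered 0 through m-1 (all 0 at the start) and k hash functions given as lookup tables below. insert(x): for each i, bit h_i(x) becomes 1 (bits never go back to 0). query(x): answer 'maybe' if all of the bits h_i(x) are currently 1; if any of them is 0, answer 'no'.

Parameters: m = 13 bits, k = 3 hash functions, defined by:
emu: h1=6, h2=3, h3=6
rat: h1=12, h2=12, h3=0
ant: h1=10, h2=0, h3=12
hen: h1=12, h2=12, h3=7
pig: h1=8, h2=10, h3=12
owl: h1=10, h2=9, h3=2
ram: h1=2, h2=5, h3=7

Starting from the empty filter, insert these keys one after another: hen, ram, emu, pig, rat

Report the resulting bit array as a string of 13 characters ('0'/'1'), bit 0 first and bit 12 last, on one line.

Answer: 1011011110101

Derivation:
Start: bits=0000000000000
After insert 'hen': sets bits 7 12 -> bits=0000000100001
After insert 'ram': sets bits 2 5 7 -> bits=0010010100001
After insert 'emu': sets bits 3 6 -> bits=0011011100001
After insert 'pig': sets bits 8 10 12 -> bits=0011011110101
After insert 'rat': sets bits 0 12 -> bits=1011011110101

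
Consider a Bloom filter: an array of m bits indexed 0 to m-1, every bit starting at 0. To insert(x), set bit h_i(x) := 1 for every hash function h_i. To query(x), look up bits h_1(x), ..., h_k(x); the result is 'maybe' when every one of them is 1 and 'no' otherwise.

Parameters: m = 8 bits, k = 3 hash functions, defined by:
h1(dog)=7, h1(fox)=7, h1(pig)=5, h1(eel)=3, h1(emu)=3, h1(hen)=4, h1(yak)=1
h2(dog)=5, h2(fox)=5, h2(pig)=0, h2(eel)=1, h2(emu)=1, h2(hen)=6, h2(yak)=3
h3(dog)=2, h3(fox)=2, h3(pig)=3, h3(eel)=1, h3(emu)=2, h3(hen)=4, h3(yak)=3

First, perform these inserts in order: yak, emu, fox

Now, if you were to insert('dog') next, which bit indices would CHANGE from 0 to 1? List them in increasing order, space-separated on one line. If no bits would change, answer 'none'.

Start: bits=00000000
After insert 'yak': sets bits 1 3 -> bits=01010000
After insert 'emu': sets bits 1 2 3 -> bits=01110000
After insert 'fox': sets bits 2 5 7 -> bits=01110101
insert 'dog' would touch bits 2 5 7; currently bit2=1, bit5=1, bit7=1
Bits that are 0 among those (would change 0->1): none

Answer: none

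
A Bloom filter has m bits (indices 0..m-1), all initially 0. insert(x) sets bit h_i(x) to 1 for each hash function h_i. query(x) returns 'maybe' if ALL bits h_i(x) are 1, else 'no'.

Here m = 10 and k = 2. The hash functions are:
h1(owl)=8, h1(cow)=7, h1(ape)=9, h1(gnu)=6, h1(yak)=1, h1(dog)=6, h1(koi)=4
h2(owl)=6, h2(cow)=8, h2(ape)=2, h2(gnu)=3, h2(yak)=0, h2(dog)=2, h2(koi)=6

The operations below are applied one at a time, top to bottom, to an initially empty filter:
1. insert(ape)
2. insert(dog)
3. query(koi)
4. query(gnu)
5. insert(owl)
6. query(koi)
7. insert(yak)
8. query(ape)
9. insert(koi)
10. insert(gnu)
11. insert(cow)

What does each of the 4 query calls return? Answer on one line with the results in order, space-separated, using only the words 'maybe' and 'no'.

Answer: no no no maybe

Derivation:
Start: bits=0000000000
Op 1: insert ape -> sets bits 2 9 -> bits=0010000001
Op 2: insert dog -> sets bits 2 6 -> bits=0010001001
Op 3: query koi -> checks bit4=0, bit6=1 (has a 0) -> no
Op 4: query gnu -> checks bit3=0, bit6=1 (has a 0) -> no
Op 5: insert owl -> sets bits 6 8 -> bits=0010001011
Op 6: query koi -> checks bit4=0, bit6=1 (has a 0) -> no
Op 7: insert yak -> sets bits 0 1 -> bits=1110001011
Op 8: query ape -> checks bit2=1, bit9=1 (all 1) -> maybe
Op 9: insert koi -> sets bits 4 6 -> bits=1110101011
Op 10: insert gnu -> sets bits 3 6 -> bits=1111101011
Op 11: insert cow -> sets bits 7 8 -> bits=1111101111
Query results in order: no no no maybe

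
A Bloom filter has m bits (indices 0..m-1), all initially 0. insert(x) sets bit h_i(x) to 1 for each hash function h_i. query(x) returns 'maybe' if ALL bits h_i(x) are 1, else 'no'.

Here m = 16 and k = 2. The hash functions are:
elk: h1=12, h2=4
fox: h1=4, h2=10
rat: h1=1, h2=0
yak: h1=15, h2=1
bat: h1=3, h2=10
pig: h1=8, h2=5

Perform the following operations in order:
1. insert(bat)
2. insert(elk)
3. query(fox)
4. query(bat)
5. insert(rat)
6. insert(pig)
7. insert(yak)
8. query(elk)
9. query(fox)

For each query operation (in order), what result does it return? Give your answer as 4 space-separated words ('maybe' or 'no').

Start: bits=0000000000000000
Op 1: insert bat -> sets bits 3 10 -> bits=0001000000100000
Op 2: insert elk -> sets bits 4 12 -> bits=0001100000101000
Op 3: query fox -> checks bit4=1, bit10=1 (all 1) -> maybe
Op 4: query bat -> checks bit3=1, bit10=1 (all 1) -> maybe
Op 5: insert rat -> sets bits 0 1 -> bits=1101100000101000
Op 6: insert pig -> sets bits 5 8 -> bits=1101110010101000
Op 7: insert yak -> sets bits 1 15 -> bits=1101110010101001
Op 8: query elk -> checks bit4=1, bit12=1 (all 1) -> maybe
Op 9: query fox -> checks bit4=1, bit10=1 (all 1) -> maybe
Query results in order: maybe maybe maybe maybe

Answer: maybe maybe maybe maybe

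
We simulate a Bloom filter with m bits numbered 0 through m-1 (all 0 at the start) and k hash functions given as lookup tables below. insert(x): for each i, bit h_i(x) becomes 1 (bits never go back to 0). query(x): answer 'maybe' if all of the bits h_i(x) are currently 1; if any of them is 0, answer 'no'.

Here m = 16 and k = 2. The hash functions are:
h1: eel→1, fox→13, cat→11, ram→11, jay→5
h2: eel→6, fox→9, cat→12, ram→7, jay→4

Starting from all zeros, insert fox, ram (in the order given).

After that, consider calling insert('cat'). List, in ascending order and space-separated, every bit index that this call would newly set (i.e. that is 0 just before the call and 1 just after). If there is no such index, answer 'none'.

Start: bits=0000000000000000
After insert 'fox': sets bits 9 13 -> bits=0000000001000100
After insert 'ram': sets bits 7 11 -> bits=0000000101010100
insert 'cat' would touch bits 11 12; currently bit11=1, bit12=0
Bits that are 0 among those (would change 0->1): 12

Answer: 12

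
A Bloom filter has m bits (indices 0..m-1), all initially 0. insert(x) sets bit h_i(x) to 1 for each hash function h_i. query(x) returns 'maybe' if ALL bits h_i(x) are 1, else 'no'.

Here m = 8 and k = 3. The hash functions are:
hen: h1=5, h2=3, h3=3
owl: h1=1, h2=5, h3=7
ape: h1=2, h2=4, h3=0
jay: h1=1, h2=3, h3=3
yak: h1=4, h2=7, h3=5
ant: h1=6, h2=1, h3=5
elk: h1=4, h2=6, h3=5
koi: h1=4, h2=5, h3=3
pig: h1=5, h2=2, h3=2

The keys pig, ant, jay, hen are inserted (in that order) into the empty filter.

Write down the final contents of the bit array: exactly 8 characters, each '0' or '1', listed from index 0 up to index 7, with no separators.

Start: bits=00000000
After insert 'pig': sets bits 2 5 -> bits=00100100
After insert 'ant': sets bits 1 5 6 -> bits=01100110
After insert 'jay': sets bits 1 3 -> bits=01110110
After insert 'hen': sets bits 3 5 -> bits=01110110

Answer: 01110110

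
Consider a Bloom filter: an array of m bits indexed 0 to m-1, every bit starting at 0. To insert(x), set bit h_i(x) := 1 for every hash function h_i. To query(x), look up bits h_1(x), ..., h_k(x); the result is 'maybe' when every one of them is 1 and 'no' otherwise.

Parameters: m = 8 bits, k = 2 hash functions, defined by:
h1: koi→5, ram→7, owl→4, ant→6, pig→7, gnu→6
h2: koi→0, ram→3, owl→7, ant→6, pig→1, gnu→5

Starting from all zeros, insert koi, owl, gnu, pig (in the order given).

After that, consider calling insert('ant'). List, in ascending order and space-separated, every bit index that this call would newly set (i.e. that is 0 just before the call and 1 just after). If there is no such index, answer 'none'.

Start: bits=00000000
After insert 'koi': sets bits 0 5 -> bits=10000100
After insert 'owl': sets bits 4 7 -> bits=10001101
After insert 'gnu': sets bits 5 6 -> bits=10001111
After insert 'pig': sets bits 1 7 -> bits=11001111
insert 'ant' would touch bits 6; currently bit6=1
Bits that are 0 among those (would change 0->1): none

Answer: none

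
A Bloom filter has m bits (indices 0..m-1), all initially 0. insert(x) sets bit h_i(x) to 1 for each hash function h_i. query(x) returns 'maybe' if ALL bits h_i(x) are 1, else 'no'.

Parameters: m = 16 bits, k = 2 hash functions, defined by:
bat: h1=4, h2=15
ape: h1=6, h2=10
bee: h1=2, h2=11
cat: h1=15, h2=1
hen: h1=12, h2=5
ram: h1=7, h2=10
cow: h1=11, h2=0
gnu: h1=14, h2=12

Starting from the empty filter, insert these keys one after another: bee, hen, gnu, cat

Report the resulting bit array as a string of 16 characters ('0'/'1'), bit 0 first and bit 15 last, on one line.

Answer: 0110010000011011

Derivation:
Start: bits=0000000000000000
After insert 'bee': sets bits 2 11 -> bits=0010000000010000
After insert 'hen': sets bits 5 12 -> bits=0010010000011000
After insert 'gnu': sets bits 12 14 -> bits=0010010000011010
After insert 'cat': sets bits 1 15 -> bits=0110010000011011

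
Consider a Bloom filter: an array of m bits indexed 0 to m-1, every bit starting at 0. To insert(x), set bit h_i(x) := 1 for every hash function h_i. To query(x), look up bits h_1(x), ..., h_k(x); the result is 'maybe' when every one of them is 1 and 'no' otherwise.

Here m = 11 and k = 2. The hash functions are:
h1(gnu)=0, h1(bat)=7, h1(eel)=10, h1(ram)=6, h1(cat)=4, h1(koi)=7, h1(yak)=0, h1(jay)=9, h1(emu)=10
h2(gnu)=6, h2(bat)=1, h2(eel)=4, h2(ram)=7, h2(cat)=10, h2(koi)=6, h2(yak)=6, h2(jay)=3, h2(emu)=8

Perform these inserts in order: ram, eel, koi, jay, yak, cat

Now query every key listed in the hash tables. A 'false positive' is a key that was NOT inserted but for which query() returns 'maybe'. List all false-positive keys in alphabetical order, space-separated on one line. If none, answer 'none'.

Start: bits=00000000000
After insert 'ram': sets bits 6 7 -> bits=00000011000
After insert 'eel': sets bits 4 10 -> bits=00001011001
After insert 'koi': sets bits 6 7 -> bits=00001011001
After insert 'jay': sets bits 3 9 -> bits=00011011011
After insert 'yak': sets bits 0 6 -> bits=10011011011
After insert 'cat': sets bits 4 10 -> bits=10011011011
Not inserted: bat emu gnu — query each against bits=10011011011:
query bat: checks bit1=0, bit7=1 (has a 0) -> no => not a false positive
query emu: checks bit8=0, bit10=1 (has a 0) -> no => not a false positive
query gnu: checks bit0=1, bit6=1 (all 1) -> maybe => FALSE POSITIVE
False positives (alphabetical): gnu

Answer: gnu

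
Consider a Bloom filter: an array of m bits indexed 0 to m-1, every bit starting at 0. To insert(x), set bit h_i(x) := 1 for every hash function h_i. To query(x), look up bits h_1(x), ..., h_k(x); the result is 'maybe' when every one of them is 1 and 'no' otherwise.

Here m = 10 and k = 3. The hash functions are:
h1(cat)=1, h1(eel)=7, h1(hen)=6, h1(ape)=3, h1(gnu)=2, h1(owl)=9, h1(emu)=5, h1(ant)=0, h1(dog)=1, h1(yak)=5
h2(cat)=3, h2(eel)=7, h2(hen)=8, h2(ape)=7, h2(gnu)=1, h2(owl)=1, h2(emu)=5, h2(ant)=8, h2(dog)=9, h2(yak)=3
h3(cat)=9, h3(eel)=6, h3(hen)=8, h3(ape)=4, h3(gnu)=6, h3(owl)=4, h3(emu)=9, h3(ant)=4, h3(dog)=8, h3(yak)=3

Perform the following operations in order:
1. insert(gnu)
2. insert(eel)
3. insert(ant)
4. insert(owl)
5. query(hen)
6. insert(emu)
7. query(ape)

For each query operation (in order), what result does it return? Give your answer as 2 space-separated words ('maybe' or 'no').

Start: bits=0000000000
Op 1: insert gnu -> sets bits 1 2 6 -> bits=0110001000
Op 2: insert eel -> sets bits 6 7 -> bits=0110001100
Op 3: insert ant -> sets bits 0 4 8 -> bits=1110101110
Op 4: insert owl -> sets bits 1 4 9 -> bits=1110101111
Op 5: query hen -> checks bit6=1, bit8=1 (all 1) -> maybe
Op 6: insert emu -> sets bits 5 9 -> bits=1110111111
Op 7: query ape -> checks bit3=0, bit4=1, bit7=1 (has a 0) -> no
Query results in order: maybe no

Answer: maybe no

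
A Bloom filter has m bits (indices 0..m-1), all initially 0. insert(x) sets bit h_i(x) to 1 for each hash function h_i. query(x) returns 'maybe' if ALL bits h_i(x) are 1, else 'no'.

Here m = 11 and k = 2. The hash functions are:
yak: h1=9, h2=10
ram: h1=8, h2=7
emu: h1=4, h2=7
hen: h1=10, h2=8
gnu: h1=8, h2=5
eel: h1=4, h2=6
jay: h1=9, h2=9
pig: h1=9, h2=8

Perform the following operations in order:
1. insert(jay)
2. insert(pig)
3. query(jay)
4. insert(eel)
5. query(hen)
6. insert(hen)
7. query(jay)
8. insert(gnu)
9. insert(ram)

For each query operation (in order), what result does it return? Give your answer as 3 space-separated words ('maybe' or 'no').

Answer: maybe no maybe

Derivation:
Start: bits=00000000000
Op 1: insert jay -> sets bits 9 -> bits=00000000010
Op 2: insert pig -> sets bits 8 9 -> bits=00000000110
Op 3: query jay -> checks bit9=1 (all 1) -> maybe
Op 4: insert eel -> sets bits 4 6 -> bits=00001010110
Op 5: query hen -> checks bit8=1, bit10=0 (has a 0) -> no
Op 6: insert hen -> sets bits 8 10 -> bits=00001010111
Op 7: query jay -> checks bit9=1 (all 1) -> maybe
Op 8: insert gnu -> sets bits 5 8 -> bits=00001110111
Op 9: insert ram -> sets bits 7 8 -> bits=00001111111
Query results in order: maybe no maybe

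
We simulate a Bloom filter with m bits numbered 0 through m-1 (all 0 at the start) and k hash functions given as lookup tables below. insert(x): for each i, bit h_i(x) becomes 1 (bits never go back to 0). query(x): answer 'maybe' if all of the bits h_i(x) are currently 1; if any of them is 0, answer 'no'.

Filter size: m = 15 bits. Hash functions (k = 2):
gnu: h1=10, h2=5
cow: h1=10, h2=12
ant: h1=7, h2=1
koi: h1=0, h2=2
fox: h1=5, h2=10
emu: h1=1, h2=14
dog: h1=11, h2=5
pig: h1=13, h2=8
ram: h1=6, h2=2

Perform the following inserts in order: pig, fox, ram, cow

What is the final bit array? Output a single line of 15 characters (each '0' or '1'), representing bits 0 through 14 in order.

Answer: 001001101010110

Derivation:
Start: bits=000000000000000
After insert 'pig': sets bits 8 13 -> bits=000000001000010
After insert 'fox': sets bits 5 10 -> bits=000001001010010
After insert 'ram': sets bits 2 6 -> bits=001001101010010
After insert 'cow': sets bits 10 12 -> bits=001001101010110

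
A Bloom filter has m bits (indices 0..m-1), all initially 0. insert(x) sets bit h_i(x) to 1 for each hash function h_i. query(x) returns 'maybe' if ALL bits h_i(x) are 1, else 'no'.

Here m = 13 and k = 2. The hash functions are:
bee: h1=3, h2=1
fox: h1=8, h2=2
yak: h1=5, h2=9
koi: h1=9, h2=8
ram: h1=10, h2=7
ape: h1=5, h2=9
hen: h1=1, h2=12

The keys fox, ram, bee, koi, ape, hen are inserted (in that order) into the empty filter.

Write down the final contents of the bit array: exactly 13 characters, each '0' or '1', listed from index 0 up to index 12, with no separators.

Start: bits=0000000000000
After insert 'fox': sets bits 2 8 -> bits=0010000010000
After insert 'ram': sets bits 7 10 -> bits=0010000110100
After insert 'bee': sets bits 1 3 -> bits=0111000110100
After insert 'koi': sets bits 8 9 -> bits=0111000111100
After insert 'ape': sets bits 5 9 -> bits=0111010111100
After insert 'hen': sets bits 1 12 -> bits=0111010111101

Answer: 0111010111101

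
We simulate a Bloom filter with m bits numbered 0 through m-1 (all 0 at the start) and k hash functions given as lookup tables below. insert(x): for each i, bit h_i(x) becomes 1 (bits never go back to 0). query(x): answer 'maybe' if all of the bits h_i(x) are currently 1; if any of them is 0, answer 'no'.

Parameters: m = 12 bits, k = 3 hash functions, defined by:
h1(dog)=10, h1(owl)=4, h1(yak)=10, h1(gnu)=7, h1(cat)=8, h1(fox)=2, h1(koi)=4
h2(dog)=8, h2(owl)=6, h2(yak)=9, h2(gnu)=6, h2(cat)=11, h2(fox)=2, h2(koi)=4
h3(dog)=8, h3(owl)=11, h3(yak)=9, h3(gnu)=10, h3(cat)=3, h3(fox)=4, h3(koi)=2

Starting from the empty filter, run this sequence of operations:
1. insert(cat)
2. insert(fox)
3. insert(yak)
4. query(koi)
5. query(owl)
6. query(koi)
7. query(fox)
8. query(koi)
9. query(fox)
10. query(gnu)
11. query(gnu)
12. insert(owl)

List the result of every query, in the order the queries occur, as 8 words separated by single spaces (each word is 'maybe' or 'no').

Answer: maybe no maybe maybe maybe maybe no no

Derivation:
Start: bits=000000000000
Op 1: insert cat -> sets bits 3 8 11 -> bits=000100001001
Op 2: insert fox -> sets bits 2 4 -> bits=001110001001
Op 3: insert yak -> sets bits 9 10 -> bits=001110001111
Op 4: query koi -> checks bit2=1, bit4=1 (all 1) -> maybe
Op 5: query owl -> checks bit4=1, bit6=0, bit11=1 (has a 0) -> no
Op 6: query koi -> checks bit2=1, bit4=1 (all 1) -> maybe
Op 7: query fox -> checks bit2=1, bit4=1 (all 1) -> maybe
Op 8: query koi -> checks bit2=1, bit4=1 (all 1) -> maybe
Op 9: query fox -> checks bit2=1, bit4=1 (all 1) -> maybe
Op 10: query gnu -> checks bit6=0, bit7=0, bit10=1 (has a 0) -> no
Op 11: query gnu -> checks bit6=0, bit7=0, bit10=1 (has a 0) -> no
Op 12: insert owl -> sets bits 4 6 11 -> bits=001110101111
Query results in order: maybe no maybe maybe maybe maybe no no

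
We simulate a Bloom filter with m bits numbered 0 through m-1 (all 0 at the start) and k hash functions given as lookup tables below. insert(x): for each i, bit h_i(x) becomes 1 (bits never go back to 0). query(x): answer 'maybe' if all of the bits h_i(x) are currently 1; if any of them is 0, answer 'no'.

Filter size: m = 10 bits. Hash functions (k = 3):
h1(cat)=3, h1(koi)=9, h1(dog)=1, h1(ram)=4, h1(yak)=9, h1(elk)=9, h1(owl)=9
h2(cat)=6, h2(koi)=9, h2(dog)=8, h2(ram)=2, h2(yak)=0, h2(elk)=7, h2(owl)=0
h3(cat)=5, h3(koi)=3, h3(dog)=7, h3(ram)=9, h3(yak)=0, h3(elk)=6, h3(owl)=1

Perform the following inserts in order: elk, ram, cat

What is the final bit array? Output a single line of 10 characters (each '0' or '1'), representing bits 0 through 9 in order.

Answer: 0011111101

Derivation:
Start: bits=0000000000
After insert 'elk': sets bits 6 7 9 -> bits=0000001101
After insert 'ram': sets bits 2 4 9 -> bits=0010101101
After insert 'cat': sets bits 3 5 6 -> bits=0011111101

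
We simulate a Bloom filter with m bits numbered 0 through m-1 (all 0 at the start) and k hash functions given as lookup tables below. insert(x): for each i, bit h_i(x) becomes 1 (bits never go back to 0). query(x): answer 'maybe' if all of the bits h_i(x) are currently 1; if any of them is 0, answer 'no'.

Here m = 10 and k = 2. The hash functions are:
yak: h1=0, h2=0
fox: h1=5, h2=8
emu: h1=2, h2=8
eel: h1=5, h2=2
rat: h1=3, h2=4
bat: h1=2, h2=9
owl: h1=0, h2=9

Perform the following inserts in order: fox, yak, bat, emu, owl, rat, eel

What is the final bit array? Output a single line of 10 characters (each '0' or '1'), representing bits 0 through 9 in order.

Start: bits=0000000000
After insert 'fox': sets bits 5 8 -> bits=0000010010
After insert 'yak': sets bits 0 -> bits=1000010010
After insert 'bat': sets bits 2 9 -> bits=1010010011
After insert 'emu': sets bits 2 8 -> bits=1010010011
After insert 'owl': sets bits 0 9 -> bits=1010010011
After insert 'rat': sets bits 3 4 -> bits=1011110011
After insert 'eel': sets bits 2 5 -> bits=1011110011

Answer: 1011110011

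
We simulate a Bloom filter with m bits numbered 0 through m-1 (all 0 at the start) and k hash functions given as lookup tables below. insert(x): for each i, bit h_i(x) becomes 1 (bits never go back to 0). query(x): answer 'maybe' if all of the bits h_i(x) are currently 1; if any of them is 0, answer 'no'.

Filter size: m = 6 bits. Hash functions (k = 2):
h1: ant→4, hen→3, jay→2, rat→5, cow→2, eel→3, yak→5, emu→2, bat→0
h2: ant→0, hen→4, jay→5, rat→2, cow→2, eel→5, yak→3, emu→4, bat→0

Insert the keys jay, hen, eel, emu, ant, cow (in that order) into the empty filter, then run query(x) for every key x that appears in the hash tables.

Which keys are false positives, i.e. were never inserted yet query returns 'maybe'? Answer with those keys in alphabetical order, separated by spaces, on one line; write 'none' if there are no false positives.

Start: bits=000000
After insert 'jay': sets bits 2 5 -> bits=001001
After insert 'hen': sets bits 3 4 -> bits=001111
After insert 'eel': sets bits 3 5 -> bits=001111
After insert 'emu': sets bits 2 4 -> bits=001111
After insert 'ant': sets bits 0 4 -> bits=101111
After insert 'cow': sets bits 2 -> bits=101111
Not inserted: bat rat yak — query each against bits=101111:
query bat: checks bit0=1 (all 1) -> maybe => FALSE POSITIVE
query rat: checks bit2=1, bit5=1 (all 1) -> maybe => FALSE POSITIVE
query yak: checks bit3=1, bit5=1 (all 1) -> maybe => FALSE POSITIVE
False positives (alphabetical): bat rat yak

Answer: bat rat yak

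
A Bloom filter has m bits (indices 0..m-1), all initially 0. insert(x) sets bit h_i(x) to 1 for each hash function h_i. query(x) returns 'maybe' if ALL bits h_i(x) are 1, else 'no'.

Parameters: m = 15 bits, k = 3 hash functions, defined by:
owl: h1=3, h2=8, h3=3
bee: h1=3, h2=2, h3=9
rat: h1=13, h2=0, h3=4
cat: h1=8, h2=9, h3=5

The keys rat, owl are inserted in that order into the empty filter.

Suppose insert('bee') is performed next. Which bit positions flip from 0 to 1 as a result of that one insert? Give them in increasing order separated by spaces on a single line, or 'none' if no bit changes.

Start: bits=000000000000000
After insert 'rat': sets bits 0 4 13 -> bits=100010000000010
After insert 'owl': sets bits 3 8 -> bits=100110001000010
insert 'bee' would touch bits 2 3 9; currently bit2=0, bit3=1, bit9=0
Bits that are 0 among those (would change 0->1): 2 9

Answer: 2 9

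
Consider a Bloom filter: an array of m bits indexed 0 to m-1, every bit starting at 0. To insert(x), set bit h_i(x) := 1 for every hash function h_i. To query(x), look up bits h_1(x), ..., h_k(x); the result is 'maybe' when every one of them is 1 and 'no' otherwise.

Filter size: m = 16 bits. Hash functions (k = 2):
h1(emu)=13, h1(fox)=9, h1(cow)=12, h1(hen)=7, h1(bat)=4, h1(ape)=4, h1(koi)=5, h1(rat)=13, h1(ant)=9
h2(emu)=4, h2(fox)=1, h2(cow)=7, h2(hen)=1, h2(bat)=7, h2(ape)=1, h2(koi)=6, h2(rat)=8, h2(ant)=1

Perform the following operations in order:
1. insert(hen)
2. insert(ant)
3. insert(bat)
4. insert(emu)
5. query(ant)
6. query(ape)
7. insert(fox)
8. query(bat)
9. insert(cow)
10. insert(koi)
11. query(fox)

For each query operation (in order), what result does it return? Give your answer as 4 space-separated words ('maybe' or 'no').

Answer: maybe maybe maybe maybe

Derivation:
Start: bits=0000000000000000
Op 1: insert hen -> sets bits 1 7 -> bits=0100000100000000
Op 2: insert ant -> sets bits 1 9 -> bits=0100000101000000
Op 3: insert bat -> sets bits 4 7 -> bits=0100100101000000
Op 4: insert emu -> sets bits 4 13 -> bits=0100100101000100
Op 5: query ant -> checks bit1=1, bit9=1 (all 1) -> maybe
Op 6: query ape -> checks bit1=1, bit4=1 (all 1) -> maybe
Op 7: insert fox -> sets bits 1 9 -> bits=0100100101000100
Op 8: query bat -> checks bit4=1, bit7=1 (all 1) -> maybe
Op 9: insert cow -> sets bits 7 12 -> bits=0100100101001100
Op 10: insert koi -> sets bits 5 6 -> bits=0100111101001100
Op 11: query fox -> checks bit1=1, bit9=1 (all 1) -> maybe
Query results in order: maybe maybe maybe maybe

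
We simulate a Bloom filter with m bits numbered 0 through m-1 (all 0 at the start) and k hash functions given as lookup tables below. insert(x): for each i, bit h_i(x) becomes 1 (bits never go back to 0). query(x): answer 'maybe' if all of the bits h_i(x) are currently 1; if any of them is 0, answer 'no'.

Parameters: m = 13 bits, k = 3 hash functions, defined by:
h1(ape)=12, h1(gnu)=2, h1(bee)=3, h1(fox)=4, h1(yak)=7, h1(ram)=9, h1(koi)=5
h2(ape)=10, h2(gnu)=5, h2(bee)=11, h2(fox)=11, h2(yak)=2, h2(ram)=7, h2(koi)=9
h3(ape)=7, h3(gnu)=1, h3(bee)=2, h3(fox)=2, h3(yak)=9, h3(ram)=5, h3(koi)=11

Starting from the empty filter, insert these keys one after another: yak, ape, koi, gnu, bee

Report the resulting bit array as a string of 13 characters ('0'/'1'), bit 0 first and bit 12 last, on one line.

Answer: 0111010101111

Derivation:
Start: bits=0000000000000
After insert 'yak': sets bits 2 7 9 -> bits=0010000101000
After insert 'ape': sets bits 7 10 12 -> bits=0010000101101
After insert 'koi': sets bits 5 9 11 -> bits=0010010101111
After insert 'gnu': sets bits 1 2 5 -> bits=0110010101111
After insert 'bee': sets bits 2 3 11 -> bits=0111010101111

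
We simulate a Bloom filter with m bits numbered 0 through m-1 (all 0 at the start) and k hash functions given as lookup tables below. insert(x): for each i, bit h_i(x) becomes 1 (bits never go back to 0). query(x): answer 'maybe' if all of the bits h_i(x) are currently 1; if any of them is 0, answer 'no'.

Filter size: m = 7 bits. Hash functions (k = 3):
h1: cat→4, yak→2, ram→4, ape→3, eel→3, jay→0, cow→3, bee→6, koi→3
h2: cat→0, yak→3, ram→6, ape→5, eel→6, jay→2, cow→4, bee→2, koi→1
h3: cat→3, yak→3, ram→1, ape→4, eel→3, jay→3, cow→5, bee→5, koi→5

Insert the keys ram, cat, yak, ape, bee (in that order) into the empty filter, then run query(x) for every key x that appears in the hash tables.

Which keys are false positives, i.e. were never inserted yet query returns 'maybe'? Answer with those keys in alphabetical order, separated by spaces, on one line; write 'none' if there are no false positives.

Answer: cow eel jay koi

Derivation:
Start: bits=0000000
After insert 'ram': sets bits 1 4 6 -> bits=0100101
After insert 'cat': sets bits 0 3 4 -> bits=1101101
After insert 'yak': sets bits 2 3 -> bits=1111101
After insert 'ape': sets bits 3 4 5 -> bits=1111111
After insert 'bee': sets bits 2 5 6 -> bits=1111111
Not inserted: cow eel jay koi — query each against bits=1111111:
query cow: checks bit3=1, bit4=1, bit5=1 (all 1) -> maybe => FALSE POSITIVE
query eel: checks bit3=1, bit6=1 (all 1) -> maybe => FALSE POSITIVE
query jay: checks bit0=1, bit2=1, bit3=1 (all 1) -> maybe => FALSE POSITIVE
query koi: checks bit1=1, bit3=1, bit5=1 (all 1) -> maybe => FALSE POSITIVE
False positives (alphabetical): cow eel jay koi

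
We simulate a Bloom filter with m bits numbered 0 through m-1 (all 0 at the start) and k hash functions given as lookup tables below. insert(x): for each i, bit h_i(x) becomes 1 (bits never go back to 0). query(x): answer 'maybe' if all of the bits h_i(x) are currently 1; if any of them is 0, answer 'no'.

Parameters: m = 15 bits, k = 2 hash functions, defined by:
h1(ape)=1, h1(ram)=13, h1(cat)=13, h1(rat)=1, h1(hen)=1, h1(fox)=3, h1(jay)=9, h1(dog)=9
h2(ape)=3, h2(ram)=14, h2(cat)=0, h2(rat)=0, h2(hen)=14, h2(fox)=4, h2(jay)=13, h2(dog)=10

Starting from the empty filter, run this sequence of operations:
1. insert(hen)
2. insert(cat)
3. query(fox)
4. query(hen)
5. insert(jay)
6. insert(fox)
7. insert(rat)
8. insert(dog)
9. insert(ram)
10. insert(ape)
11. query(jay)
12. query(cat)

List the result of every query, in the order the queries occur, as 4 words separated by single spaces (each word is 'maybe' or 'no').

Answer: no maybe maybe maybe

Derivation:
Start: bits=000000000000000
Op 1: insert hen -> sets bits 1 14 -> bits=010000000000001
Op 2: insert cat -> sets bits 0 13 -> bits=110000000000011
Op 3: query fox -> checks bit3=0, bit4=0 (has a 0) -> no
Op 4: query hen -> checks bit1=1, bit14=1 (all 1) -> maybe
Op 5: insert jay -> sets bits 9 13 -> bits=110000000100011
Op 6: insert fox -> sets bits 3 4 -> bits=110110000100011
Op 7: insert rat -> sets bits 0 1 -> bits=110110000100011
Op 8: insert dog -> sets bits 9 10 -> bits=110110000110011
Op 9: insert ram -> sets bits 13 14 -> bits=110110000110011
Op 10: insert ape -> sets bits 1 3 -> bits=110110000110011
Op 11: query jay -> checks bit9=1, bit13=1 (all 1) -> maybe
Op 12: query cat -> checks bit0=1, bit13=1 (all 1) -> maybe
Query results in order: no maybe maybe maybe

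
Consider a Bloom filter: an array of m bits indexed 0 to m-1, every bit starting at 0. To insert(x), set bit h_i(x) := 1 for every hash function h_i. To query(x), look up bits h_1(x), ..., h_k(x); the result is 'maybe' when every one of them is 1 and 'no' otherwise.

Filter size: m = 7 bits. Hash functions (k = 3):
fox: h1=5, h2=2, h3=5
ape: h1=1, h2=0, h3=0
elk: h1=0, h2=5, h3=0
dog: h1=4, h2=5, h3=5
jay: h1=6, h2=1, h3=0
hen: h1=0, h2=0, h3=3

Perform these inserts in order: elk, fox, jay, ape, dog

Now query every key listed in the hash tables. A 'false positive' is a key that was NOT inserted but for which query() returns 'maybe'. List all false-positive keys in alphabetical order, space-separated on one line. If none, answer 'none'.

Answer: none

Derivation:
Start: bits=0000000
After insert 'elk': sets bits 0 5 -> bits=1000010
After insert 'fox': sets bits 2 5 -> bits=1010010
After insert 'jay': sets bits 0 1 6 -> bits=1110011
After insert 'ape': sets bits 0 1 -> bits=1110011
After insert 'dog': sets bits 4 5 -> bits=1110111
Not inserted: hen — query each against bits=1110111:
query hen: checks bit0=1, bit3=0 (has a 0) -> no => not a false positive
False positives (alphabetical): none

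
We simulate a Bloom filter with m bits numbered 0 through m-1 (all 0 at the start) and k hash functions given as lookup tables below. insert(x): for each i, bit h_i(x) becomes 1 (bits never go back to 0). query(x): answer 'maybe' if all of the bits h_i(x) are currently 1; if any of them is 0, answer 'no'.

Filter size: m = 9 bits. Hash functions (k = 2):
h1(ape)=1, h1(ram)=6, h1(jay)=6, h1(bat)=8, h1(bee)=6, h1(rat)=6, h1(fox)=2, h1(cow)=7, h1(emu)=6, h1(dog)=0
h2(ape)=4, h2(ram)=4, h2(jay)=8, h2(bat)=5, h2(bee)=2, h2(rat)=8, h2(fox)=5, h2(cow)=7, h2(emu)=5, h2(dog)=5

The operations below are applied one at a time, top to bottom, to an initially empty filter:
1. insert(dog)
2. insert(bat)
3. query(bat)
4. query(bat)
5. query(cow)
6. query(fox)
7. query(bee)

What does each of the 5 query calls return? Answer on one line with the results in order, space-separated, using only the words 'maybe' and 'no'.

Start: bits=000000000
Op 1: insert dog -> sets bits 0 5 -> bits=100001000
Op 2: insert bat -> sets bits 5 8 -> bits=100001001
Op 3: query bat -> checks bit5=1, bit8=1 (all 1) -> maybe
Op 4: query bat -> checks bit5=1, bit8=1 (all 1) -> maybe
Op 5: query cow -> checks bit7=0 (has a 0) -> no
Op 6: query fox -> checks bit2=0, bit5=1 (has a 0) -> no
Op 7: query bee -> checks bit2=0, bit6=0 (has a 0) -> no
Query results in order: maybe maybe no no no

Answer: maybe maybe no no no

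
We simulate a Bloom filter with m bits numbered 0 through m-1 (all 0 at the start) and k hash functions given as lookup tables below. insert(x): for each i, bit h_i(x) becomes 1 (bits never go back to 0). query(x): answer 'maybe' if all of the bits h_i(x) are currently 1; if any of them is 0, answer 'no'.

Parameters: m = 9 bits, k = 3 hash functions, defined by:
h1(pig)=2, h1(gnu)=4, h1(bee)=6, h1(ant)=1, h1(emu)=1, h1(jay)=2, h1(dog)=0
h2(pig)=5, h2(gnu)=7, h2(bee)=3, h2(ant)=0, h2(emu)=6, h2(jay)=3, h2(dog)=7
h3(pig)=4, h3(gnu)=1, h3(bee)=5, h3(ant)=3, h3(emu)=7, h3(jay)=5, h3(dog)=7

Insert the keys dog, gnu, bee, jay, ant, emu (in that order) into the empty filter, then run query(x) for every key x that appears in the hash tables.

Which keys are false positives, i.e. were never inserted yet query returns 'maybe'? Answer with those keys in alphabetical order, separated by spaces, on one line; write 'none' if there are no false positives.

Answer: pig

Derivation:
Start: bits=000000000
After insert 'dog': sets bits 0 7 -> bits=100000010
After insert 'gnu': sets bits 1 4 7 -> bits=110010010
After insert 'bee': sets bits 3 5 6 -> bits=110111110
After insert 'jay': sets bits 2 3 5 -> bits=111111110
After insert 'ant': sets bits 0 1 3 -> bits=111111110
After insert 'emu': sets bits 1 6 7 -> bits=111111110
Not inserted: pig — query each against bits=111111110:
query pig: checks bit2=1, bit4=1, bit5=1 (all 1) -> maybe => FALSE POSITIVE
False positives (alphabetical): pig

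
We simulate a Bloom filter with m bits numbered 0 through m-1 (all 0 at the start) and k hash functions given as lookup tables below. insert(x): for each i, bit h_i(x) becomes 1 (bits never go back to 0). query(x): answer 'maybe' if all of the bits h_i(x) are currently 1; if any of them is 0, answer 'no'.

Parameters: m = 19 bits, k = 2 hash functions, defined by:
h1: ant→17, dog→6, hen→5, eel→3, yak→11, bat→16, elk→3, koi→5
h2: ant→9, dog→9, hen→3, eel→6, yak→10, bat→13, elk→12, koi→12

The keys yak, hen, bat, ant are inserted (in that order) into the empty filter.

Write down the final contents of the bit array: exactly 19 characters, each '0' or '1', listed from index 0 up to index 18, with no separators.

Start: bits=0000000000000000000
After insert 'yak': sets bits 10 11 -> bits=0000000000110000000
After insert 'hen': sets bits 3 5 -> bits=0001010000110000000
After insert 'bat': sets bits 13 16 -> bits=0001010000110100100
After insert 'ant': sets bits 9 17 -> bits=0001010001110100110

Answer: 0001010001110100110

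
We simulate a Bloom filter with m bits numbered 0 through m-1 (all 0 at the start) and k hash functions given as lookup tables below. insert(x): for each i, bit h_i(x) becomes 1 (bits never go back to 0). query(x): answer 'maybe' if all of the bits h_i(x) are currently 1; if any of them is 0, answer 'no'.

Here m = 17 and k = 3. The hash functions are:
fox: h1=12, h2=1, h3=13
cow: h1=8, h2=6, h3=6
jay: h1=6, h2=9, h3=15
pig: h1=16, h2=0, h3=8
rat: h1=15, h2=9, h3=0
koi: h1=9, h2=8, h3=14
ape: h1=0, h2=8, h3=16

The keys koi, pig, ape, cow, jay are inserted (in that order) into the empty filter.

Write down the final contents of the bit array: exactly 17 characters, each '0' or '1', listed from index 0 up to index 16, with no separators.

Answer: 10000010110000111

Derivation:
Start: bits=00000000000000000
After insert 'koi': sets bits 8 9 14 -> bits=00000000110000100
After insert 'pig': sets bits 0 8 16 -> bits=10000000110000101
After insert 'ape': sets bits 0 8 16 -> bits=10000000110000101
After insert 'cow': sets bits 6 8 -> bits=10000010110000101
After insert 'jay': sets bits 6 9 15 -> bits=10000010110000111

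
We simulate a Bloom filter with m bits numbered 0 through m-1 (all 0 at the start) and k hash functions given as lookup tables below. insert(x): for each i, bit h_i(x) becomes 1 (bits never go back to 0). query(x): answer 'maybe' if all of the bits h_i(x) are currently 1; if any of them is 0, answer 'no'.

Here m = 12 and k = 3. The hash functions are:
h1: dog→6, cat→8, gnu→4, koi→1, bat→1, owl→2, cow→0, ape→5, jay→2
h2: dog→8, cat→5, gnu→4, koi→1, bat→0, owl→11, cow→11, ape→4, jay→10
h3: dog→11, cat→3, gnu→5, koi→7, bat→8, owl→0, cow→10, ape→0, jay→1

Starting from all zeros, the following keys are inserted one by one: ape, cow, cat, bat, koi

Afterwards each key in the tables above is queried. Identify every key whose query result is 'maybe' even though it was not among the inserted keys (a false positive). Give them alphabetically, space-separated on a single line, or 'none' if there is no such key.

Answer: gnu

Derivation:
Start: bits=000000000000
After insert 'ape': sets bits 0 4 5 -> bits=100011000000
After insert 'cow': sets bits 0 10 11 -> bits=100011000011
After insert 'cat': sets bits 3 5 8 -> bits=100111001011
After insert 'bat': sets bits 0 1 8 -> bits=110111001011
After insert 'koi': sets bits 1 7 -> bits=110111011011
Not inserted: dog gnu jay owl — query each against bits=110111011011:
query dog: checks bit6=0, bit8=1, bit11=1 (has a 0) -> no => not a false positive
query gnu: checks bit4=1, bit5=1 (all 1) -> maybe => FALSE POSITIVE
query jay: checks bit1=1, bit2=0, bit10=1 (has a 0) -> no => not a false positive
query owl: checks bit0=1, bit2=0, bit11=1 (has a 0) -> no => not a false positive
False positives (alphabetical): gnu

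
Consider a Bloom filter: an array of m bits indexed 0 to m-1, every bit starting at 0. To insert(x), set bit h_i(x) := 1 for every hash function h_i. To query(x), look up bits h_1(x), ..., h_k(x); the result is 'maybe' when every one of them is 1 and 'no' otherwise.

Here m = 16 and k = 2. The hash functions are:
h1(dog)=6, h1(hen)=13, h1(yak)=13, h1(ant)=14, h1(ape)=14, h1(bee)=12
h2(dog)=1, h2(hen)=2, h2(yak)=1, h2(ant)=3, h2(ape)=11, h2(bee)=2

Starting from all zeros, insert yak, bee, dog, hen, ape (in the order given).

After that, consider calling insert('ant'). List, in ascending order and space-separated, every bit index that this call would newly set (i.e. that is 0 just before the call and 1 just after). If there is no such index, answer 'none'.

Answer: 3

Derivation:
Start: bits=0000000000000000
After insert 'yak': sets bits 1 13 -> bits=0100000000000100
After insert 'bee': sets bits 2 12 -> bits=0110000000001100
After insert 'dog': sets bits 1 6 -> bits=0110001000001100
After insert 'hen': sets bits 2 13 -> bits=0110001000001100
After insert 'ape': sets bits 11 14 -> bits=0110001000011110
insert 'ant' would touch bits 3 14; currently bit3=0, bit14=1
Bits that are 0 among those (would change 0->1): 3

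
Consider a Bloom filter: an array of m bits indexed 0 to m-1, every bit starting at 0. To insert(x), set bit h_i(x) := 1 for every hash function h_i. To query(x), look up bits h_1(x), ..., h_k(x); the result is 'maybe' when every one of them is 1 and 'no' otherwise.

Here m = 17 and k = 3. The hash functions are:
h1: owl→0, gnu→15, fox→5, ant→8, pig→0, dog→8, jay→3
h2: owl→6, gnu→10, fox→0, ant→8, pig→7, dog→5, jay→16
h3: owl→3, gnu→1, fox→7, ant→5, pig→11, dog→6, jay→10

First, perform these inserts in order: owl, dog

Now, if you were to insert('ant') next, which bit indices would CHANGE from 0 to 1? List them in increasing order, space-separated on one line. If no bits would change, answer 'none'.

Start: bits=00000000000000000
After insert 'owl': sets bits 0 3 6 -> bits=10010010000000000
After insert 'dog': sets bits 5 6 8 -> bits=10010110100000000
insert 'ant' would touch bits 5 8; currently bit5=1, bit8=1
Bits that are 0 among those (would change 0->1): none

Answer: none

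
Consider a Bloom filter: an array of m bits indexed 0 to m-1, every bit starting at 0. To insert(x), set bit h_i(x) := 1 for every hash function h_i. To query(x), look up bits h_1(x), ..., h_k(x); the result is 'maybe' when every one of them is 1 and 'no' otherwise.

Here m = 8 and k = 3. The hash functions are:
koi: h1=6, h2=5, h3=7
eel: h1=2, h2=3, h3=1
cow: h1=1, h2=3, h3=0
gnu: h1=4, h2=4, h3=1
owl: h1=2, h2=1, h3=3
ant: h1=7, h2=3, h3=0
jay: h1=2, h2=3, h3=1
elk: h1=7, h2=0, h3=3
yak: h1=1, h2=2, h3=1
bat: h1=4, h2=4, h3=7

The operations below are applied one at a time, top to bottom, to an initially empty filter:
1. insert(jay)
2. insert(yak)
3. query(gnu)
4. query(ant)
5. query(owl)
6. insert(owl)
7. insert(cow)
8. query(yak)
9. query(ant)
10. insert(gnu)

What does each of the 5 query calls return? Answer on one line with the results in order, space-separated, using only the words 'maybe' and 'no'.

Start: bits=00000000
Op 1: insert jay -> sets bits 1 2 3 -> bits=01110000
Op 2: insert yak -> sets bits 1 2 -> bits=01110000
Op 3: query gnu -> checks bit1=1, bit4=0 (has a 0) -> no
Op 4: query ant -> checks bit0=0, bit3=1, bit7=0 (has a 0) -> no
Op 5: query owl -> checks bit1=1, bit2=1, bit3=1 (all 1) -> maybe
Op 6: insert owl -> sets bits 1 2 3 -> bits=01110000
Op 7: insert cow -> sets bits 0 1 3 -> bits=11110000
Op 8: query yak -> checks bit1=1, bit2=1 (all 1) -> maybe
Op 9: query ant -> checks bit0=1, bit3=1, bit7=0 (has a 0) -> no
Op 10: insert gnu -> sets bits 1 4 -> bits=11111000
Query results in order: no no maybe maybe no

Answer: no no maybe maybe no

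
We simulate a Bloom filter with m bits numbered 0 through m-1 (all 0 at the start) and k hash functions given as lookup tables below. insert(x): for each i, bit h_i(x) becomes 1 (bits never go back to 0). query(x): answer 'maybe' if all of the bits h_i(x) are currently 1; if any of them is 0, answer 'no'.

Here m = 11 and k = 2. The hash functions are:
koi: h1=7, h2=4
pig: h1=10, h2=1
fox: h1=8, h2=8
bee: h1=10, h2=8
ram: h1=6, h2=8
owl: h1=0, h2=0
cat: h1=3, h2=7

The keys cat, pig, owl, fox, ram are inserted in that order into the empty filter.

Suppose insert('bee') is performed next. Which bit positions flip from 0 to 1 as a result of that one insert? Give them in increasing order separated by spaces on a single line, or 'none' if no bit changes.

Answer: none

Derivation:
Start: bits=00000000000
After insert 'cat': sets bits 3 7 -> bits=00010001000
After insert 'pig': sets bits 1 10 -> bits=01010001001
After insert 'owl': sets bits 0 -> bits=11010001001
After insert 'fox': sets bits 8 -> bits=11010001101
After insert 'ram': sets bits 6 8 -> bits=11010011101
insert 'bee' would touch bits 8 10; currently bit8=1, bit10=1
Bits that are 0 among those (would change 0->1): none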